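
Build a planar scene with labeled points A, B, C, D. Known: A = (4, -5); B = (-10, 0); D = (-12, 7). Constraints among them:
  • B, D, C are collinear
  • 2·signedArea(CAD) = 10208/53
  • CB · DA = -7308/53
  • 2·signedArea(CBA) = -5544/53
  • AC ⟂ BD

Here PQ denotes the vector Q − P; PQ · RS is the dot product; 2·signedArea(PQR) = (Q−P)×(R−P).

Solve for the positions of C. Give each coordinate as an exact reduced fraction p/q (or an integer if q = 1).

C = (-404/53, -441/53)

1. C_x = -404/53  [B, D, C are collinear ∩ AC ⟂ BD]
2. C_y = -441/53  [B, D, C are collinear ∩ AC ⟂ BD]
   → C = (-404/53, -441/53)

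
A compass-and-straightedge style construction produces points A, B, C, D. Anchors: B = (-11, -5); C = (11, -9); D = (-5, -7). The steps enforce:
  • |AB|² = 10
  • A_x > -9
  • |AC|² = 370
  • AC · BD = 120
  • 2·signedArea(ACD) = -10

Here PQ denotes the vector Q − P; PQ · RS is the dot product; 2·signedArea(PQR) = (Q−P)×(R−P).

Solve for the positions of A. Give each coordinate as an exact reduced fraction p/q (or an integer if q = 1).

1. A_x = -8  [2·signedArea(ACD) = -10 ∩ AC · BD = 120]
2. A_y = -6  [2·signedArea(ACD) = -10 ∩ AC · BD = 120]
   → A = (-8, -6)

A = (-8, -6)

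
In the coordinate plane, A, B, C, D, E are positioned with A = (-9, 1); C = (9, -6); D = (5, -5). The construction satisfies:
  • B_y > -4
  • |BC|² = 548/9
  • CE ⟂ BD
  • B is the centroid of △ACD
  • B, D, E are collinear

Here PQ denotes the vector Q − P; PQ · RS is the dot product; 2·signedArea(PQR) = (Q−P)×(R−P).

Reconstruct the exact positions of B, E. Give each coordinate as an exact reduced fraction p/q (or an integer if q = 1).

B = (5/3, -10/3)
E = (43/5, -34/5)

1. B_x = 5/3  [B is the centroid of △ACD]
2. B_y = -10/3  [B is the centroid of △ACD]
   → B = (5/3, -10/3)
3. E_x = 43/5  [B, D, E are collinear ∩ CE ⟂ BD]
4. E_y = -34/5  [B, D, E are collinear ∩ CE ⟂ BD]
   → E = (43/5, -34/5)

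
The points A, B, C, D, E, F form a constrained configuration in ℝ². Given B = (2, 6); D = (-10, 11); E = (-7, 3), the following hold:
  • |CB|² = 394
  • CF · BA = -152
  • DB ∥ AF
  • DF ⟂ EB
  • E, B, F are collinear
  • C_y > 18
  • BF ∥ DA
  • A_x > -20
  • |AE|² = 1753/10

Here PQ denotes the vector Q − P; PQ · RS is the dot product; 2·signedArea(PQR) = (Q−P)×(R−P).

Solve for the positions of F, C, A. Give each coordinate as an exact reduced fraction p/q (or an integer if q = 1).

1. F_x = -73/10  [E, B, F are collinear ∩ DF ⟂ EB]
2. F_y = 29/10  [E, B, F are collinear ∩ DF ⟂ EB]
   → F = (-73/10, 29/10)
3. A_x = -193/10  [DB ∥ AF ∩ BF ∥ DA]
4. A_y = 79/10  [DB ∥ AF ∩ BF ∥ DA]
   → A = (-193/10, 79/10)
5. C_x = -13  [line 213/10·x + -19/10·y + 313 = 0 ∩ |CB|² = 394]
6. C_y = 19  [line 213/10·x + -19/10·y + 313 = 0 ∩ |CB|² = 394]
   → C = (-13, 19)

A = (-193/10, 79/10)
C = (-13, 19)
F = (-73/10, 29/10)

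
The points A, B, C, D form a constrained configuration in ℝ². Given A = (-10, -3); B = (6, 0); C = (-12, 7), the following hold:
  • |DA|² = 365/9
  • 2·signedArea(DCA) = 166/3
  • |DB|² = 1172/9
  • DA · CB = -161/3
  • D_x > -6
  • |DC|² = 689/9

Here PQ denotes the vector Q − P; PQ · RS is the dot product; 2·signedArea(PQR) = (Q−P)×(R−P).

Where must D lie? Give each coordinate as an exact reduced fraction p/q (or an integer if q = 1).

D = (-16/3, 4/3)

1. D_x = -16/3  [DA · CB = -161/3 ∩ 2·signedArea(DCA) = 166/3]
2. D_y = 4/3  [DA · CB = -161/3 ∩ 2·signedArea(DCA) = 166/3]
   → D = (-16/3, 4/3)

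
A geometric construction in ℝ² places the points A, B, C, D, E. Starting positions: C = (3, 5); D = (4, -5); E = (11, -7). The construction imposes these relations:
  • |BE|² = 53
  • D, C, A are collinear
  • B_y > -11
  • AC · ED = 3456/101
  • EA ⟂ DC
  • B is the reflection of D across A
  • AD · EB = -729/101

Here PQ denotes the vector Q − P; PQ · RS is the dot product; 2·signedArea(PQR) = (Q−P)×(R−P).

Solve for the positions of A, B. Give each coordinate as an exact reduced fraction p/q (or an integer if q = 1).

A = (431/101, -775/101)
B = (458/101, -1045/101)

1. A_x = 431/101  [D, C, A are collinear ∩ EA ⟂ DC]
2. A_y = -775/101  [D, C, A are collinear ∩ EA ⟂ DC]
   → A = (431/101, -775/101)
3. B_x = 458/101  [B is the reflection of D across A]
4. B_y = -1045/101  [B is the reflection of D across A]
   → B = (458/101, -1045/101)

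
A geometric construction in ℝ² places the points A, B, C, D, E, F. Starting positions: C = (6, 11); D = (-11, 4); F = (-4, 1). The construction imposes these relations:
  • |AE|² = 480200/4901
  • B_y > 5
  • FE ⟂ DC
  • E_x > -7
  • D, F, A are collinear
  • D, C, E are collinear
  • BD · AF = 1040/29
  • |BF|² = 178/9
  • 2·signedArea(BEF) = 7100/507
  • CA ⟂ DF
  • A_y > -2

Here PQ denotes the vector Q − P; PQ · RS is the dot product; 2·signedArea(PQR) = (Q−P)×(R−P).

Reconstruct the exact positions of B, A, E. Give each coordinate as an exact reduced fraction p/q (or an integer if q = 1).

1. A_x = 24/29  [D, F, A are collinear ∩ CA ⟂ DF]
2. A_y = -31/29  [D, F, A are collinear ∩ CA ⟂ DF]
   → A = (24/29, -31/29)
3. E_x = -1026/169  [D, C, E are collinear ∩ FE ⟂ DC]
4. E_y = 1019/169  [D, C, E are collinear ∩ FE ⟂ DC]
   → E = (-1026/169, 1019/169)
5. B_x = -3  [2·signedArea(BEF) = 7100/507 ∩ BD · AF = 1040/29]
6. B_y = 16/3  [2·signedArea(BEF) = 7100/507 ∩ BD · AF = 1040/29]
   → B = (-3, 16/3)

A = (24/29, -31/29)
B = (-3, 16/3)
E = (-1026/169, 1019/169)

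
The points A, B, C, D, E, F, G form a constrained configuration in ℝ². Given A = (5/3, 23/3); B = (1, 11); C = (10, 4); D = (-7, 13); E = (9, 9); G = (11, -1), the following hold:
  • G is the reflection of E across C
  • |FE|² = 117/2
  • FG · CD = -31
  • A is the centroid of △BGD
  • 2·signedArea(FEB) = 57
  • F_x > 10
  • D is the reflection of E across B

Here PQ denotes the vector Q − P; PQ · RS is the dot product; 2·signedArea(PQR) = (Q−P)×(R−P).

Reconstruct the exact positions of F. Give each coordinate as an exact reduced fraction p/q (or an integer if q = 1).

1. F_x = 21/2  [2·signedArea(FEB) = 57 ∩ FG · CD = -31]
2. F_y = 3/2  [2·signedArea(FEB) = 57 ∩ FG · CD = -31]
   → F = (21/2, 3/2)

F = (21/2, 3/2)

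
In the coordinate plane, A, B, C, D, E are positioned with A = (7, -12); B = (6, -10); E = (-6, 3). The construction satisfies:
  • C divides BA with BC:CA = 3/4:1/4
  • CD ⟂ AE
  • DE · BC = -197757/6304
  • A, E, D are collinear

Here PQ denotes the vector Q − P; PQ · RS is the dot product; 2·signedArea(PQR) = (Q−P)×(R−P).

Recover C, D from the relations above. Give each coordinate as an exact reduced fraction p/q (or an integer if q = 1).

1. C_x = 27/4  [C divides BA with BC:CA = 3/4:1/4]
2. C_y = -23/2  [C divides BA with BC:CA = 3/4:1/4]
   → C = (27/4, -23/2)
3. D_x = 10473/1576  [A, E, D are collinear ∩ CD ⟂ AE]
4. D_y = -18267/1576  [A, E, D are collinear ∩ CD ⟂ AE]
   → D = (10473/1576, -18267/1576)

C = (27/4, -23/2)
D = (10473/1576, -18267/1576)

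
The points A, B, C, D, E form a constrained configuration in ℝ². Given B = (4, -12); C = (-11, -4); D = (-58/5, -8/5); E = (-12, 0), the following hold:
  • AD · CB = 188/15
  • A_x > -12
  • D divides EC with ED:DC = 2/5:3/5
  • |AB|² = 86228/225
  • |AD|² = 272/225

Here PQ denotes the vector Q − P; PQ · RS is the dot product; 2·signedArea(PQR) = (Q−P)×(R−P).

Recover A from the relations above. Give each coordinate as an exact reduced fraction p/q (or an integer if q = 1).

1. A_x = -178/15  [line -15·x + 8·y + -2606/15 = 0 ∩ |AB|² = 86228/225]
2. A_y = -8/15  [line -15·x + 8·y + -2606/15 = 0 ∩ |AB|² = 86228/225]
   → A = (-178/15, -8/15)

A = (-178/15, -8/15)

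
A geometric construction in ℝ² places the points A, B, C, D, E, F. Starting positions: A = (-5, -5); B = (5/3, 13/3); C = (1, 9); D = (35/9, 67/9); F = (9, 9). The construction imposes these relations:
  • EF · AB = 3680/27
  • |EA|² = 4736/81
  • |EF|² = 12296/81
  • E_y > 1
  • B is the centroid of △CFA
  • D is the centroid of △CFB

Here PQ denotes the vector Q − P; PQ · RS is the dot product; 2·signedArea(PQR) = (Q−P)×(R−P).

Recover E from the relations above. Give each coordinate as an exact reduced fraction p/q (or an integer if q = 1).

E = (-5/9, 11/9)

1. E_x = -5/9  [line -20/3·x + -28/3·y + 208/27 = 0 ∩ |EA|² = 4736/81]
2. E_y = 11/9  [line -20/3·x + -28/3·y + 208/27 = 0 ∩ |EA|² = 4736/81]
   → E = (-5/9, 11/9)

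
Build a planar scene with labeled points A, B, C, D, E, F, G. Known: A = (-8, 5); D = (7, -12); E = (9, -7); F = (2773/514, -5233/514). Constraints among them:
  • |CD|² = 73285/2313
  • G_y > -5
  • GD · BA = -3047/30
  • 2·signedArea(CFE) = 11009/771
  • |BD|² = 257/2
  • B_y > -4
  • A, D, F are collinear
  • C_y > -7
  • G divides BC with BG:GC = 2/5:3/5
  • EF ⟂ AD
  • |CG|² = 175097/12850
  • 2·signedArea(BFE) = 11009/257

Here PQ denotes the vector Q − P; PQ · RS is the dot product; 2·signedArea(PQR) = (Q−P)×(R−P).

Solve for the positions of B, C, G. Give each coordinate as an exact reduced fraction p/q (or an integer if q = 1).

B = (-1/2, -7/2)
C = (3571/771, -5315/771)
G = (11971/7710, -37451/7710)

1. B_x = -1/2  [line -1635/514·x + 1853/514·y + 2834/257 = 0 ∩ |BD|² = 257/2]
2. B_y = -7/2  [line -1635/514·x + 1853/514·y + 2834/257 = 0 ∩ |BD|² = 257/2]
   → B = (-1/2, -7/2)
3. C_x = 3571/771  [line -1635/514·x + 1853/514·y + 30520/771 = 0 ∩ |CD|² = 73285/2313]
4. C_y = -5315/771  [line -1635/514·x + 1853/514·y + 30520/771 = 0 ∩ |CD|² = 73285/2313]
   → C = (3571/771, -5315/771)
5. G_x = 11971/7710  [G divides BC with BG:GC = 2/5:3/5]
6. G_y = -37451/7710  [G divides BC with BG:GC = 2/5:3/5]
   → G = (11971/7710, -37451/7710)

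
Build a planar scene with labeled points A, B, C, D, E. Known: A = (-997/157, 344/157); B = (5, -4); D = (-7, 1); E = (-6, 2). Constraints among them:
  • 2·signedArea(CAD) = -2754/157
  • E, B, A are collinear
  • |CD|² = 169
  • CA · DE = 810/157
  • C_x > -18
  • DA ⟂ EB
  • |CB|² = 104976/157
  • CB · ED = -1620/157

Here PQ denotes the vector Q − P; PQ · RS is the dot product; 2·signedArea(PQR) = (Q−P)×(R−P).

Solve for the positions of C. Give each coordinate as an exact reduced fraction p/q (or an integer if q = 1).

C = (-2779/157, 1316/157)

1. C_x = -2779/157  [2·signedArea(CAD) = -2754/157 ∩ CB · ED = -1620/157]
2. C_y = 1316/157  [2·signedArea(CAD) = -2754/157 ∩ CB · ED = -1620/157]
   → C = (-2779/157, 1316/157)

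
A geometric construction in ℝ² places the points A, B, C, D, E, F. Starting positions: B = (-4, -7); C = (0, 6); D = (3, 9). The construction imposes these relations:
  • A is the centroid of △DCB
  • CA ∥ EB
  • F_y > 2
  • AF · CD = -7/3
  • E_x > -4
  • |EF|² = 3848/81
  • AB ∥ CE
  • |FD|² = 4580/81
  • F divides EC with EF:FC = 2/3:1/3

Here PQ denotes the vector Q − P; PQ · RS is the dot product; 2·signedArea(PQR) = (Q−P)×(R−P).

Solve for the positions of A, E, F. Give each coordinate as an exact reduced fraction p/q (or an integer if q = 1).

A = (-1/3, 8/3)
E = (-11/3, -11/3)
F = (-11/9, 25/9)

1. A_x = -1/3  [A is the centroid of △DCB]
2. A_y = 8/3  [A is the centroid of △DCB]
   → A = (-1/3, 8/3)
3. E_x = -11/3  [CA ∥ EB ∩ AB ∥ CE]
4. E_y = -11/3  [CA ∥ EB ∩ AB ∥ CE]
   → E = (-11/3, -11/3)
5. F_x = -11/9  [F divides EC with EF:FC = 2/3:1/3]
6. F_y = 25/9  [F divides EC with EF:FC = 2/3:1/3]
   → F = (-11/9, 25/9)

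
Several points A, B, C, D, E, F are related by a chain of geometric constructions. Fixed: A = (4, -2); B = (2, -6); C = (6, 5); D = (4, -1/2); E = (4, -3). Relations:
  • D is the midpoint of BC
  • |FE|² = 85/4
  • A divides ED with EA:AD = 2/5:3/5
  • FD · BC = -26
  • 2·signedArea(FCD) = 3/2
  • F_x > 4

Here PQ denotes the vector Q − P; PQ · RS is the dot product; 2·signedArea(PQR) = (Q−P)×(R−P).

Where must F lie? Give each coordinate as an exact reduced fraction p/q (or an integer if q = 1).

F = (5, 3/2)

1. F_x = 5  [2·signedArea(FCD) = 3/2 ∩ FD · BC = -26]
2. F_y = 3/2  [2·signedArea(FCD) = 3/2 ∩ FD · BC = -26]
   → F = (5, 3/2)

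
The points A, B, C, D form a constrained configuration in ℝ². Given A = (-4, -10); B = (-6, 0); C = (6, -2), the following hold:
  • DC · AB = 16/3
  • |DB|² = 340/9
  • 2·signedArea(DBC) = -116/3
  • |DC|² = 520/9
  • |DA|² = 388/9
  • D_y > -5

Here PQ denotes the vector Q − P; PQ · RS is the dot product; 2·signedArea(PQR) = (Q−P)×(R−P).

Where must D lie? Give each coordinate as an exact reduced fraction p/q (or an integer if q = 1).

1. D_x = -4/3  [2·signedArea(DBC) = -116/3 ∩ DC · AB = 16/3]
2. D_y = -4  [2·signedArea(DBC) = -116/3 ∩ DC · AB = 16/3]
   → D = (-4/3, -4)

D = (-4/3, -4)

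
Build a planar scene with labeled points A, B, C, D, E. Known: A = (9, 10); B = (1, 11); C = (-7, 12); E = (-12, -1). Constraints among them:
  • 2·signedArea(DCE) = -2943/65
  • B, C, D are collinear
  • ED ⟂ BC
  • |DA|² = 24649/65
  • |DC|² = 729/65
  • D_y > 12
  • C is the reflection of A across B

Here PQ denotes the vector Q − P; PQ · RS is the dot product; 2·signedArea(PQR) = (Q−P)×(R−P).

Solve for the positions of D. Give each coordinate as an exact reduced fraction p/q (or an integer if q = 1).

1. D_x = -671/65  [B, C, D are collinear ∩ ED ⟂ BC]
2. D_y = 807/65  [B, C, D are collinear ∩ ED ⟂ BC]
   → D = (-671/65, 807/65)

D = (-671/65, 807/65)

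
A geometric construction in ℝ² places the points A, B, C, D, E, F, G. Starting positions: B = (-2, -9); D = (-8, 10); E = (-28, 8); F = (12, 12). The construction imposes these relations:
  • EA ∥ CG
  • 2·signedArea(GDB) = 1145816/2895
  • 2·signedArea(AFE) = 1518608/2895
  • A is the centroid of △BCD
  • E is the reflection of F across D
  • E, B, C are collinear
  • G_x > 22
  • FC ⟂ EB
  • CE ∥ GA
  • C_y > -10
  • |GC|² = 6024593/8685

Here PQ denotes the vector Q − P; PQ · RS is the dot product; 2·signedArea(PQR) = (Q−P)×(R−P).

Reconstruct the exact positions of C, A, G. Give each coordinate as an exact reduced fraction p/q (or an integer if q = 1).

A = (-11398/2895, -2613/965)
C = (-1748/965, -8804/965)
G = (64418/2895, -19137/965)

1. C_x = -1748/965  [E, B, C are collinear ∩ FC ⟂ EB]
2. C_y = -8804/965  [E, B, C are collinear ∩ FC ⟂ EB]
   → C = (-1748/965, -8804/965)
3. A_x = -11398/2895  [A is the centroid of △BCD]
4. A_y = -2613/965  [A is the centroid of △BCD]
   → A = (-11398/2895, -2613/965)
5. G_x = 64418/2895  [CE ∥ GA ∩ EA ∥ CG]
6. G_y = -19137/965  [CE ∥ GA ∩ EA ∥ CG]
   → G = (64418/2895, -19137/965)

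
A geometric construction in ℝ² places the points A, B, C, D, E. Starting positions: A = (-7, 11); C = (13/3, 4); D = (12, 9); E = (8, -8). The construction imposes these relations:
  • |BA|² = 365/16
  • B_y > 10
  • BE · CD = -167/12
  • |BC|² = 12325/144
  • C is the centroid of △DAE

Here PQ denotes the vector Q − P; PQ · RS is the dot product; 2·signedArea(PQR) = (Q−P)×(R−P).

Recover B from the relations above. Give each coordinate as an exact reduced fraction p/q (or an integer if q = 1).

B = (-9/4, 21/2)

1. B_x = -9/4  [line -23/3·x + -5·y + 141/4 = 0 ∩ |BC|² = 12325/144]
2. B_y = 21/2  [line -23/3·x + -5·y + 141/4 = 0 ∩ |BC|² = 12325/144]
   → B = (-9/4, 21/2)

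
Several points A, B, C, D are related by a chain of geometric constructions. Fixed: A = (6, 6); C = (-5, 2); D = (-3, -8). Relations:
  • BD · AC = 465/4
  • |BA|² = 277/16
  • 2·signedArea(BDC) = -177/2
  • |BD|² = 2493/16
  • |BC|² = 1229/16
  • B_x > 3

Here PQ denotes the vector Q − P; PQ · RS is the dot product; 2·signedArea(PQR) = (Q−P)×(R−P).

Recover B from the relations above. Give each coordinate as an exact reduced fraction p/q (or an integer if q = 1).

B = (15/4, 5/2)

1. B_x = 15/4  [2·signedArea(BDC) = -177/2 ∩ BD · AC = 465/4]
2. B_y = 5/2  [2·signedArea(BDC) = -177/2 ∩ BD · AC = 465/4]
   → B = (15/4, 5/2)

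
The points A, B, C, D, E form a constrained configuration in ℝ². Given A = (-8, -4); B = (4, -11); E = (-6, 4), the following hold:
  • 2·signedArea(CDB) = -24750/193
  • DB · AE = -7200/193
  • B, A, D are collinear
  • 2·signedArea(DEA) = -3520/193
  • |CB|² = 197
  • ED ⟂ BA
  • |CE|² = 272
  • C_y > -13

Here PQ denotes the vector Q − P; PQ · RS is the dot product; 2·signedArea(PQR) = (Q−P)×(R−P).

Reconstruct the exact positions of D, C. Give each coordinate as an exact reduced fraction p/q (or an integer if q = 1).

C = (-10, -12)
D = (-1928/193, -548/193)

1. D_x = -1928/193  [B, A, D are collinear ∩ ED ⟂ BA]
2. D_y = -548/193  [B, A, D are collinear ∩ ED ⟂ BA]
   → D = (-1928/193, -548/193)
3. C_x = -10  [line 1575/193·x + 2700/193·y + 48150/193 = 0 ∩ |CB|² = 197]
4. C_y = -12  [line 1575/193·x + 2700/193·y + 48150/193 = 0 ∩ |CB|² = 197]
   → C = (-10, -12)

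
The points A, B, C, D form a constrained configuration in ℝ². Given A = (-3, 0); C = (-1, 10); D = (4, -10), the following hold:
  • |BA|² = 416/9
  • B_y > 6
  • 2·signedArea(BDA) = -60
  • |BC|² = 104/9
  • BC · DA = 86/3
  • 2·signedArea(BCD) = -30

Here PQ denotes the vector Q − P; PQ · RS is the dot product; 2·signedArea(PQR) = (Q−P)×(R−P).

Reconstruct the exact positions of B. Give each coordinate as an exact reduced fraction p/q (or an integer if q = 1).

B = (-5/3, 20/3)

1. B_x = -5/3  [2·signedArea(BCD) = -30 ∩ 2·signedArea(BDA) = -60]
2. B_y = 20/3  [2·signedArea(BCD) = -30 ∩ 2·signedArea(BDA) = -60]
   → B = (-5/3, 20/3)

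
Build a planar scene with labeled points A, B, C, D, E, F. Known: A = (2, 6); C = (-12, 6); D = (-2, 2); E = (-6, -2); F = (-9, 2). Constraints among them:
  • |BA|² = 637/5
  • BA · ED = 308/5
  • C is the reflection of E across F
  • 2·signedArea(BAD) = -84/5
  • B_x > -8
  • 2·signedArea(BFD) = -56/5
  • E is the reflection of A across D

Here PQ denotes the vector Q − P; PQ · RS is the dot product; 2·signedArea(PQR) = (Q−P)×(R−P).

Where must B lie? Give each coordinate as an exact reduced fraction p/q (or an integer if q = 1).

B = (-39/5, 2/5)

1. B_x = -39/5  [2·signedArea(BAD) = -84/5 ∩ 2·signedArea(BFD) = -56/5]
2. B_y = 2/5  [2·signedArea(BAD) = -84/5 ∩ 2·signedArea(BFD) = -56/5]
   → B = (-39/5, 2/5)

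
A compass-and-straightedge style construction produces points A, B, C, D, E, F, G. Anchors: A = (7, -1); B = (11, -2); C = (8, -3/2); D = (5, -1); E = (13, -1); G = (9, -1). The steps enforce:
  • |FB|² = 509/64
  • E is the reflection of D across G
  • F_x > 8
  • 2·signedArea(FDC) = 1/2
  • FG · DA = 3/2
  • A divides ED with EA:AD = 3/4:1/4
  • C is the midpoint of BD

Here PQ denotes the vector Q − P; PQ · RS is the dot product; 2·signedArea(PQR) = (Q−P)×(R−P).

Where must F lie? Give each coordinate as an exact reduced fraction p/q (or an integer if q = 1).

1. F_x = 33/4  [FG · DA = 3/2 ∩ 2·signedArea(FDC) = 1/2]
2. F_y = -11/8  [FG · DA = 3/2 ∩ 2·signedArea(FDC) = 1/2]
   → F = (33/4, -11/8)

F = (33/4, -11/8)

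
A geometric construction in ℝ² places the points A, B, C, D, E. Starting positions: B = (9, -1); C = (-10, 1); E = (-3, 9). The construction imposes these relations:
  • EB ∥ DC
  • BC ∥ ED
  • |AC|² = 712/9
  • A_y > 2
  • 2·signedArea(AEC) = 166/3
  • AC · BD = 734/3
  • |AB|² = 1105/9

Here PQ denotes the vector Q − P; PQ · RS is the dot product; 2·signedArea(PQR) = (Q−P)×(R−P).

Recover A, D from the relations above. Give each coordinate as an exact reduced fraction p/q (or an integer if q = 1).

1. A_x = -4/3  [line 8·x + -7·y + 95/3 = 0 ∩ |AC|² = 712/9]
2. A_y = 3  [line 8·x + -7·y + 95/3 = 0 ∩ |AC|² = 712/9]
   → A = (-4/3, 3)
3. D_x = -22  [EB ∥ DC ∩ BC ∥ ED]
4. D_y = 11  [EB ∥ DC ∩ BC ∥ ED]
   → D = (-22, 11)

A = (-4/3, 3)
D = (-22, 11)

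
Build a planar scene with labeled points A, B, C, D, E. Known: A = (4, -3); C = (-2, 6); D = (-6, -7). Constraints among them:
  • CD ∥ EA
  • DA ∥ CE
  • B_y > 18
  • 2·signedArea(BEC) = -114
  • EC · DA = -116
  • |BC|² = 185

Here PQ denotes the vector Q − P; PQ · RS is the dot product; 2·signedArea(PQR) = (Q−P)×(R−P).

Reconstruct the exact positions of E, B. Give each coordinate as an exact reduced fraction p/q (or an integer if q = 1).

1. E_x = 8  [CD ∥ EA ∩ DA ∥ CE]
2. E_y = 10  [CD ∥ EA ∩ DA ∥ CE]
   → E = (8, 10)
3. B_x = 2  [line 4·x + -10·y + 182 = 0 ∩ |BC|² = 185]
4. B_y = 19  [line 4·x + -10·y + 182 = 0 ∩ |BC|² = 185]
   → B = (2, 19)

B = (2, 19)
E = (8, 10)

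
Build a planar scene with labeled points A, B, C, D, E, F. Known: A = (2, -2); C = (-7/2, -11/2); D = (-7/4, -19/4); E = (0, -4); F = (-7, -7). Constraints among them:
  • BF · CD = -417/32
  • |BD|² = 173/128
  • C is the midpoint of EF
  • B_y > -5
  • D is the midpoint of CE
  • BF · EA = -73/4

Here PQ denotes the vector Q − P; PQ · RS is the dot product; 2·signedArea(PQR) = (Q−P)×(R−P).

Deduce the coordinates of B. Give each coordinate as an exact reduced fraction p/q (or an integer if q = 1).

1. B_x = -13/16  [BF · EA = -73/4 ∩ BF · CD = -417/32]
2. B_y = -65/16  [BF · EA = -73/4 ∩ BF · CD = -417/32]
   → B = (-13/16, -65/16)

B = (-13/16, -65/16)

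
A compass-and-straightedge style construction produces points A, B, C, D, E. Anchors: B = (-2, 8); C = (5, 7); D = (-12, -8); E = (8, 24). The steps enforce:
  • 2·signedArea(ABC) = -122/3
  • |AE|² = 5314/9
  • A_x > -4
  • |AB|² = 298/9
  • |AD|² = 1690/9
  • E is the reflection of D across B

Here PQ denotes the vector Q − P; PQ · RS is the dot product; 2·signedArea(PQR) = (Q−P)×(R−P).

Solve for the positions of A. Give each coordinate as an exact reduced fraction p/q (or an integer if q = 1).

1. A_x = -3  [line 1·x + 7·y + -40/3 = 0 ∩ |AD|² = 1690/9]
2. A_y = 7/3  [line 1·x + 7·y + -40/3 = 0 ∩ |AD|² = 1690/9]
   → A = (-3, 7/3)

A = (-3, 7/3)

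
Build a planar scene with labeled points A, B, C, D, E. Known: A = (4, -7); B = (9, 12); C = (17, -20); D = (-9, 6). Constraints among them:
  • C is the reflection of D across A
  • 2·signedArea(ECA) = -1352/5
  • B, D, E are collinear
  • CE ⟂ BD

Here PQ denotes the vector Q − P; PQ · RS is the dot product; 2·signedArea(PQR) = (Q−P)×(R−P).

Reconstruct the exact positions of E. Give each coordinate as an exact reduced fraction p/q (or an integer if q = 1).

1. E_x = 33/5  [B, D, E are collinear ∩ CE ⟂ BD]
2. E_y = 56/5  [B, D, E are collinear ∩ CE ⟂ BD]
   → E = (33/5, 56/5)

E = (33/5, 56/5)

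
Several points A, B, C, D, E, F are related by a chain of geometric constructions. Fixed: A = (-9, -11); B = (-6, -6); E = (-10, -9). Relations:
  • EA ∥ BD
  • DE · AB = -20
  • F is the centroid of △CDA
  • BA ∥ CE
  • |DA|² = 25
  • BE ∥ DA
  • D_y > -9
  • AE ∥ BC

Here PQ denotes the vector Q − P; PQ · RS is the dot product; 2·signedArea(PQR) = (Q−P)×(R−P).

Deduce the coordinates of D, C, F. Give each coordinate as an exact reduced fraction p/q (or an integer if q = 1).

1. D_x = -5  [BE ∥ DA ∩ EA ∥ BD]
2. D_y = -8  [BE ∥ DA ∩ EA ∥ BD]
   → D = (-5, -8)
3. C_x = -7  [BA ∥ CE ∩ AE ∥ BC]
4. C_y = -4  [BA ∥ CE ∩ AE ∥ BC]
   → C = (-7, -4)
5. F_x = -7  [F is the centroid of △CDA]
6. F_y = -23/3  [F is the centroid of △CDA]
   → F = (-7, -23/3)

C = (-7, -4)
D = (-5, -8)
F = (-7, -23/3)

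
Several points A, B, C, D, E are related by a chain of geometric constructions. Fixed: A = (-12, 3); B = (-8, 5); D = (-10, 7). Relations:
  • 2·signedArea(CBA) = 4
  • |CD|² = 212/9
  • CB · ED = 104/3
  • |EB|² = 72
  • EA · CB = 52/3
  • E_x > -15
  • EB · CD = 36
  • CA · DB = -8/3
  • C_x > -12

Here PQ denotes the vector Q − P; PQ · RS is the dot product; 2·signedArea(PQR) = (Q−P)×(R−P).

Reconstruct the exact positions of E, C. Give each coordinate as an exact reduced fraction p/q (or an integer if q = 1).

1. C_x = -34/3  [2·signedArea(CBA) = 4 ∩ CA · DB = -8/3]
2. C_y = 7/3  [2·signedArea(CBA) = 4 ∩ CA · DB = -8/3]
   → C = (-34/3, 7/3)
3. E_x = -14  [EA · CB = 52/3 ∩ EB · CD = 36]
4. E_y = -1  [EA · CB = 52/3 ∩ EB · CD = 36]
   → E = (-14, -1)

C = (-34/3, 7/3)
E = (-14, -1)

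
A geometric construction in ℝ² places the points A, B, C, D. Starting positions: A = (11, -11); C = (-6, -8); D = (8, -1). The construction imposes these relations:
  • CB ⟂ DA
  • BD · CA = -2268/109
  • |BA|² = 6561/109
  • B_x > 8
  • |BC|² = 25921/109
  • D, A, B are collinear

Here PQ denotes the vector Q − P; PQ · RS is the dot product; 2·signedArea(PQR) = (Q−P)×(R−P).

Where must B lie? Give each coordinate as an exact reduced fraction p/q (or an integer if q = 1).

1. B_x = 956/109  [D, A, B are collinear ∩ CB ⟂ DA]
2. B_y = -389/109  [D, A, B are collinear ∩ CB ⟂ DA]
   → B = (956/109, -389/109)

B = (956/109, -389/109)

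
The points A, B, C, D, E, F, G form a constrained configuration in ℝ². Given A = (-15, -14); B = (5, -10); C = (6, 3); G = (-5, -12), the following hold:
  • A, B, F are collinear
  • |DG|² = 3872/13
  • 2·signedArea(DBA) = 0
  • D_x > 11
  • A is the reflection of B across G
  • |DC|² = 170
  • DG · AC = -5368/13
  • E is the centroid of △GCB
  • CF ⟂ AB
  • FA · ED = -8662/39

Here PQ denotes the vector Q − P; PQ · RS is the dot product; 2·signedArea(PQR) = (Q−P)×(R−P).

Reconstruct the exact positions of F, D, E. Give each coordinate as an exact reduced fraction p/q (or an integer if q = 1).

D = (155/13, -112/13)
E = (2, -19/3)
F = (110/13, -121/13)

1. F_x = 110/13  [A, B, F are collinear ∩ CF ⟂ AB]
2. F_y = -121/13  [A, B, F are collinear ∩ CF ⟂ AB]
   → F = (110/13, -121/13)
3. D_x = 155/13  [2·signedArea(DBA) = 0 ∩ DG · AC = -5368/13]
4. D_y = -112/13  [2·signedArea(DBA) = 0 ∩ DG · AC = -5368/13]
   → D = (155/13, -112/13)
5. E_x = 2  [E is the centroid of △GCB]
6. E_y = -19/3  [E is the centroid of △GCB]
   → E = (2, -19/3)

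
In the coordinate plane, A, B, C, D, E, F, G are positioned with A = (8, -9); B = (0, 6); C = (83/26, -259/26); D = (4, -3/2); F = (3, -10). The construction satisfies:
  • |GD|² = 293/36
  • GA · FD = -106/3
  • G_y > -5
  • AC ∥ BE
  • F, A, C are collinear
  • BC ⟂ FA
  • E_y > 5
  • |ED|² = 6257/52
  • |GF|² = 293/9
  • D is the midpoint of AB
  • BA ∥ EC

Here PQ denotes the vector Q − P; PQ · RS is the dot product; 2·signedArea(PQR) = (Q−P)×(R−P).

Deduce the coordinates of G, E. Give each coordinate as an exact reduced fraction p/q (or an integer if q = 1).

E = (-125/26, 131/26)
G = (11/3, -13/3)

1. G_x = 11/3  [line -1·x + -17/2·y + -199/6 = 0 ∩ |GD|² = 293/36]
2. G_y = -13/3  [line -1·x + -17/2·y + -199/6 = 0 ∩ |GD|² = 293/36]
   → G = (11/3, -13/3)
3. E_x = -125/26  [BA ∥ EC ∩ AC ∥ BE]
4. E_y = 131/26  [BA ∥ EC ∩ AC ∥ BE]
   → E = (-125/26, 131/26)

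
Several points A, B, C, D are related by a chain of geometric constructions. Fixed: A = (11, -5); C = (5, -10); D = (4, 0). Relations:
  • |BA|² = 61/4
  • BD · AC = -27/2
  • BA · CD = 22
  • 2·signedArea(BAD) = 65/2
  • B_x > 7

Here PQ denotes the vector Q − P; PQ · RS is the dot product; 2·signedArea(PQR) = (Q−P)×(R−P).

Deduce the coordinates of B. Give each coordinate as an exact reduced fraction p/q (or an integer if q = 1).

1. B_x = 8  [2·signedArea(BAD) = 65/2 ∩ BA · CD = 22]
2. B_y = -15/2  [2·signedArea(BAD) = 65/2 ∩ BA · CD = 22]
   → B = (8, -15/2)

B = (8, -15/2)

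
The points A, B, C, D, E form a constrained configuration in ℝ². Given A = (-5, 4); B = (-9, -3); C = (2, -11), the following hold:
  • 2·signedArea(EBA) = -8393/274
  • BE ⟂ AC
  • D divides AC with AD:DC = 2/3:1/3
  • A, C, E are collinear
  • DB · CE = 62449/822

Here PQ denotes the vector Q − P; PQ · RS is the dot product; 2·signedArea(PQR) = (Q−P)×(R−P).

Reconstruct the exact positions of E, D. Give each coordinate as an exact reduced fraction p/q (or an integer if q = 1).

1. E_x = -831/274  [A, C, E are collinear ∩ BE ⟂ AC]
2. E_y = -59/274  [A, C, E are collinear ∩ BE ⟂ AC]
   → E = (-831/274, -59/274)
3. D_x = -1/3  [D divides AC with AD:DC = 2/3:1/3]
4. D_y = -6  [D divides AC with AD:DC = 2/3:1/3]
   → D = (-1/3, -6)

D = (-1/3, -6)
E = (-831/274, -59/274)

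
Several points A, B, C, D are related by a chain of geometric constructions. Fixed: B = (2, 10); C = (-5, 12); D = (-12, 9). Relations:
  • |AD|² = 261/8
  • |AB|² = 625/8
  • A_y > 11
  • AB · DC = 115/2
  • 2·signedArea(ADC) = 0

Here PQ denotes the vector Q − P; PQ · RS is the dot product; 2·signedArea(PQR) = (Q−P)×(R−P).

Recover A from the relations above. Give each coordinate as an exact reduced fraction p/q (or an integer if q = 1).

1. A_x = -27/4  [2·signedArea(ADC) = 0 ∩ AB · DC = 115/2]
2. A_y = 45/4  [2·signedArea(ADC) = 0 ∩ AB · DC = 115/2]
   → A = (-27/4, 45/4)

A = (-27/4, 45/4)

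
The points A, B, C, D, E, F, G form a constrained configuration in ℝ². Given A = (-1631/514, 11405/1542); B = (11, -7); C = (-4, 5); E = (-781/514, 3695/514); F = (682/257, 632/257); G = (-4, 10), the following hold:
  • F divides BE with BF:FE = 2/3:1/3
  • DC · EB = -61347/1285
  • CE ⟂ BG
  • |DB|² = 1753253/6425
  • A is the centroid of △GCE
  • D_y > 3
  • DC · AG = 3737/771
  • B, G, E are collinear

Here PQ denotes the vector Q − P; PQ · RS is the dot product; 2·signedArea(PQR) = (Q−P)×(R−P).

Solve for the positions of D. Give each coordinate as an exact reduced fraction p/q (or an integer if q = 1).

1. D_x = -344/257  [DC · AG = 3737/771 ∩ DC · EB = -61347/1285]
2. D_y = 5119/1285  [DC · AG = 3737/771 ∩ DC · EB = -61347/1285]
   → D = (-344/257, 5119/1285)

D = (-344/257, 5119/1285)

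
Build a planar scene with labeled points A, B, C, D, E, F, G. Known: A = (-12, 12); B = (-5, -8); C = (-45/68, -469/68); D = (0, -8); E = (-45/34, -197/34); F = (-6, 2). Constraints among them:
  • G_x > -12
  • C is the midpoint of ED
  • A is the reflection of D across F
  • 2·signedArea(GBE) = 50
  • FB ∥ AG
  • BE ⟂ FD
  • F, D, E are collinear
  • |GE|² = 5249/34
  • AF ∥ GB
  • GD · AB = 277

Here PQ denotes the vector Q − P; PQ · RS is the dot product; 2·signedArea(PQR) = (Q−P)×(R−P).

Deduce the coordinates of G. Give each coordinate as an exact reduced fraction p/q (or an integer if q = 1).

G = (-11, 2)

1. G_x = -11  [AF ∥ GB ∩ FB ∥ AG]
2. G_y = 2  [AF ∥ GB ∩ FB ∥ AG]
   → G = (-11, 2)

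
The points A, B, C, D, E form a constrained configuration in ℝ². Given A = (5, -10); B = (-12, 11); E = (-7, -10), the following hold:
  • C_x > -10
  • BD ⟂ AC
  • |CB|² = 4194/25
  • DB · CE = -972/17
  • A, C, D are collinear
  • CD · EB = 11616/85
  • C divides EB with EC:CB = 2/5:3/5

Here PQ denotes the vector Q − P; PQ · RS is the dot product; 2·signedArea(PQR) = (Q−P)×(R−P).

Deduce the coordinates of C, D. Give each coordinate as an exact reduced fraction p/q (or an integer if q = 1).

C = (-9, -8/5)
D = (-285/17, 52/17)

1. C_x = -9  [C divides EB with EC:CB = 2/5:3/5]
2. C_y = -8/5  [C divides EB with EC:CB = 2/5:3/5]
   → C = (-9, -8/5)
3. D_x = -285/17  [A, C, D are collinear ∩ BD ⟂ AC]
4. D_y = 52/17  [A, C, D are collinear ∩ BD ⟂ AC]
   → D = (-285/17, 52/17)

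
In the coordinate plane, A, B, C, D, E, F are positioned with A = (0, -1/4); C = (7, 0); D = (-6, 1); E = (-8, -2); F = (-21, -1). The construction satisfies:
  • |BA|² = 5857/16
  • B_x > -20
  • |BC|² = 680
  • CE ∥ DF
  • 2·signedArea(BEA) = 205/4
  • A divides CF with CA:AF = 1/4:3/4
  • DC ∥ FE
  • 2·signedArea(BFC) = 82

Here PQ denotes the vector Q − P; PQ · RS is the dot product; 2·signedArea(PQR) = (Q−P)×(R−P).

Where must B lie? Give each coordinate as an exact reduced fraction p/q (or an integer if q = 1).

1. B_x = -19  [2·signedArea(BFC) = 82 ∩ 2·signedArea(BEA) = 205/4]
2. B_y = 2  [2·signedArea(BFC) = 82 ∩ 2·signedArea(BEA) = 205/4]
   → B = (-19, 2)

B = (-19, 2)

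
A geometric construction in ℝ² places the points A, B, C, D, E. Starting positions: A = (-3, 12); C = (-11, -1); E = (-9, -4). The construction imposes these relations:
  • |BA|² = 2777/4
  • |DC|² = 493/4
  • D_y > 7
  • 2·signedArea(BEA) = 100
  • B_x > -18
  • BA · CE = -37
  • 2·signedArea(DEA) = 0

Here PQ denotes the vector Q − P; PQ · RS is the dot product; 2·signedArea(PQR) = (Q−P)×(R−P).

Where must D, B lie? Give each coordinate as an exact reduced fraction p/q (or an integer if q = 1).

1. D_x = -9/2  [line -16·x + 6·y + -120 = 0 ∩ |DC|² = 493/4]
2. D_y = 8  [line -16·x + 6·y + -120 = 0 ∩ |DC|² = 493/4]
   → D = (-9/2, 8)
3. B_x = -35/2  [2·signedArea(BEA) = 100 ∩ BA · CE = -37]
4. B_y = -10  [2·signedArea(BEA) = 100 ∩ BA · CE = -37]
   → B = (-35/2, -10)

B = (-35/2, -10)
D = (-9/2, 8)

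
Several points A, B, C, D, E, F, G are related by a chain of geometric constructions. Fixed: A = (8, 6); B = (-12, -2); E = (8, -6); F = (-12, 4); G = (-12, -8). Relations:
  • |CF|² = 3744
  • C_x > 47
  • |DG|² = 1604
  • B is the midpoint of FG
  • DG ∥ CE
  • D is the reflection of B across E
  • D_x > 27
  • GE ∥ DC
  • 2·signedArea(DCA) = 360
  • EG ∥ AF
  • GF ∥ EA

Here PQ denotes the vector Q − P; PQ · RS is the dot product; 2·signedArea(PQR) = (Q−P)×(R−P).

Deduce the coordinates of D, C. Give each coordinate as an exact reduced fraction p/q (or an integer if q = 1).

C = (48, -8)
D = (28, -10)

1. D_x = 28  [D is the reflection of B across E]
2. D_y = -10  [D is the reflection of B across E]
   → D = (28, -10)
3. C_x = 48  [DG ∥ CE ∩ GE ∥ DC]
4. C_y = -8  [DG ∥ CE ∩ GE ∥ DC]
   → C = (48, -8)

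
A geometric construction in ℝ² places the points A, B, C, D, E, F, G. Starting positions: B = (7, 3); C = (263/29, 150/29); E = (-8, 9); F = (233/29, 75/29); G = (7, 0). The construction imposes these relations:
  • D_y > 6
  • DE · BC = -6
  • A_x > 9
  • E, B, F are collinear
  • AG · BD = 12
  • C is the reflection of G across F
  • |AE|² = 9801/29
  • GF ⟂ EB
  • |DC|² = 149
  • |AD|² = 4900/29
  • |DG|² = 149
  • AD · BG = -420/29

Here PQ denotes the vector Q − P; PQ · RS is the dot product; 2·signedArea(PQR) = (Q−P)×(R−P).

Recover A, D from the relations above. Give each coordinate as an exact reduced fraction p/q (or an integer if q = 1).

1. D_x = -3  [line -60/29·x + -63/29·y + 9 = 0 ∩ |DC|² = 149]
2. D_y = 7  [line -60/29·x + -63/29·y + 9 = 0 ∩ |DC|² = 149]
   → D = (-3, 7)
3. A_x = 263/29  [AD · BG = -420/29 ∩ AG · BD = 12]
4. A_y = 63/29  [AD · BG = -420/29 ∩ AG · BD = 12]
   → A = (263/29, 63/29)

A = (263/29, 63/29)
D = (-3, 7)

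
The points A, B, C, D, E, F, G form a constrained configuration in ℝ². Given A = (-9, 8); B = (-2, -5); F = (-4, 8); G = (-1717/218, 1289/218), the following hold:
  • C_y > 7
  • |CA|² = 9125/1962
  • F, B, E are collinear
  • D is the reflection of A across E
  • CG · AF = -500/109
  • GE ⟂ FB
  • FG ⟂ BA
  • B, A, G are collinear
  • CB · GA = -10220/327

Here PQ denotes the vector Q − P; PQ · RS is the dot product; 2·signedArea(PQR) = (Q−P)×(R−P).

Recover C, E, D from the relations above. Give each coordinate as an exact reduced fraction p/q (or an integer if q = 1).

C = (-1517/218, 4777/654)
D = (27307/18857, 95931/18857)
E = (-71203/18857, 246787/37714)

1. C_x = -1517/218  [CG · AF = -500/109 ∩ CB · GA = -10220/327]
2. C_y = 4777/654  [CG · AF = -500/109 ∩ CB · GA = -10220/327]
   → C = (-1517/218, 4777/654)
3. E_x = -71203/18857  [F, B, E are collinear ∩ GE ⟂ FB]
4. E_y = 246787/37714  [F, B, E are collinear ∩ GE ⟂ FB]
   → E = (-71203/18857, 246787/37714)
5. D_x = 27307/18857  [D is the reflection of A across E]
6. D_y = 95931/18857  [D is the reflection of A across E]
   → D = (27307/18857, 95931/18857)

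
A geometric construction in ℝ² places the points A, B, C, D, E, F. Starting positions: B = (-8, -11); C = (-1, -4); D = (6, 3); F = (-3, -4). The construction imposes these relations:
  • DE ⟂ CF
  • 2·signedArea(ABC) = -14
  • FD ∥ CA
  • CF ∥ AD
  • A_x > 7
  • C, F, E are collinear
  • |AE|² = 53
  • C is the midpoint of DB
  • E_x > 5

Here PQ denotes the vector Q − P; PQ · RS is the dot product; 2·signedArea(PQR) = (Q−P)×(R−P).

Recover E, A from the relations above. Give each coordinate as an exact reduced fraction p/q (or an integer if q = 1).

1. E_x = 6  [C, F, E are collinear ∩ DE ⟂ CF]
2. E_y = -4  [C, F, E are collinear ∩ DE ⟂ CF]
   → E = (6, -4)
3. A_x = 8  [CF ∥ AD ∩ FD ∥ CA]
4. A_y = 3  [CF ∥ AD ∩ FD ∥ CA]
   → A = (8, 3)

A = (8, 3)
E = (6, -4)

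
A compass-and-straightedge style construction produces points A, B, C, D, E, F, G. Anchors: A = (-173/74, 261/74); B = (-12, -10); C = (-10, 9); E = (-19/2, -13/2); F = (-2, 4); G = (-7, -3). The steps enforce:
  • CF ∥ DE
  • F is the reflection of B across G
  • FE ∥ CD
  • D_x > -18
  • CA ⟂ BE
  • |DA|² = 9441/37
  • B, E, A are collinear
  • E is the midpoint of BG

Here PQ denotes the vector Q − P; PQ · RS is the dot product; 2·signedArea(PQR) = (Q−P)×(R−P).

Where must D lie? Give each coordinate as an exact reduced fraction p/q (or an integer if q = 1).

D = (-35/2, -3/2)

1. D_x = -35/2  [CF ∥ DE ∩ FE ∥ CD]
2. D_y = -3/2  [CF ∥ DE ∩ FE ∥ CD]
   → D = (-35/2, -3/2)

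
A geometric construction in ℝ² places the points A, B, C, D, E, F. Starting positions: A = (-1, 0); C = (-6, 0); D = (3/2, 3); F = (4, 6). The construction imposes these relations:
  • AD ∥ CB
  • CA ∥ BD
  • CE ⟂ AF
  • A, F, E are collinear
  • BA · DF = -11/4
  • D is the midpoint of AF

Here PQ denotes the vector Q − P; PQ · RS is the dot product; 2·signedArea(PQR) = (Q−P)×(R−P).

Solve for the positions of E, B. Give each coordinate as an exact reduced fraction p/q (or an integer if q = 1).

B = (-7/2, 3)
E = (-186/61, -150/61)

1. E_x = -186/61  [A, F, E are collinear ∩ CE ⟂ AF]
2. E_y = -150/61  [A, F, E are collinear ∩ CE ⟂ AF]
   → E = (-186/61, -150/61)
3. B_x = -7/2  [CA ∥ BD ∩ AD ∥ CB]
4. B_y = 3  [CA ∥ BD ∩ AD ∥ CB]
   → B = (-7/2, 3)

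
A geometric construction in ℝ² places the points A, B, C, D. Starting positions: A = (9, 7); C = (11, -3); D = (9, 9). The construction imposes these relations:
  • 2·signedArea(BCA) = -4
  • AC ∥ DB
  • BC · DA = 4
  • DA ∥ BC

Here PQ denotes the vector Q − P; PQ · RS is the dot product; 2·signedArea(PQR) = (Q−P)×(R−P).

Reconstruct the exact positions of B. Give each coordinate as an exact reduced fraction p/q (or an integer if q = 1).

1. B_x = 11  [DA ∥ BC ∩ AC ∥ DB]
2. B_y = -1  [DA ∥ BC ∩ AC ∥ DB]
   → B = (11, -1)

B = (11, -1)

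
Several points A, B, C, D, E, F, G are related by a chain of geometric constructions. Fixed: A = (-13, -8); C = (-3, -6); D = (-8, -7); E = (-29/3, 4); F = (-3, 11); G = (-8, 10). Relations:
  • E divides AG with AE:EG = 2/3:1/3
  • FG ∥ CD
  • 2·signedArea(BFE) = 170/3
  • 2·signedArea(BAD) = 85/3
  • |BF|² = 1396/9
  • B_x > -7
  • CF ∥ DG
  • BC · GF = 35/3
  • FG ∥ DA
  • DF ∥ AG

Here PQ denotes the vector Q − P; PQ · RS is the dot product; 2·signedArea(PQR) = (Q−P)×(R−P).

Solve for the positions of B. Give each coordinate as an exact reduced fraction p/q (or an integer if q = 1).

B = (-19/3, -1)

1. B_x = -19/3  [BC · GF = 35/3 ∩ 2·signedArea(BFE) = 170/3]
2. B_y = -1  [BC · GF = 35/3 ∩ 2·signedArea(BFE) = 170/3]
   → B = (-19/3, -1)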